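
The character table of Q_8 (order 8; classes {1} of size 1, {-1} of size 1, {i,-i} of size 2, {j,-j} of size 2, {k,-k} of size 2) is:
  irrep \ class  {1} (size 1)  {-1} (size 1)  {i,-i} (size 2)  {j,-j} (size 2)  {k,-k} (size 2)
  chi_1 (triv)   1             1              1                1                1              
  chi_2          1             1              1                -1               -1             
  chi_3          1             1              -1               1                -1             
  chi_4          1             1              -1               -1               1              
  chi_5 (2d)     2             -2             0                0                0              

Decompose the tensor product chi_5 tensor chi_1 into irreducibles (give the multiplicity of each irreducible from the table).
chi_5 tensor chi_1 = chi_5 (all other irreducibles have multiplicity 0).

The character of a tensor product is the pointwise product (chi_5 * chi_1)(C) = chi_5(C) * chi_1(C):
  {1}: (2)*(1), {-1}: (-2)*(1), {i,-i}: (0)*(1), {j,-j}: (0)*(1), {k,-k}: (0)*(1)
so (chi_5 * chi_1) takes values
  {1} -> 2, {-1} -> -2, {i,-i} -> 0, {j,-j} -> 0, {k,-k} -> 0.
Now take the inner product of this character with each irreducible chi from the table, <chi_5*chi_1, chi> = (1/8) sum_C |C| (chi_5*chi_1)(C) conj(chi(C)):
  <chi_5*chi_1, chi_1> = (1/8)[1*(2)*conj(1) + 1*(-2)*conj(1) + 2*(0)*conj(1) + 2*(0)*conj(1) + 2*(0)*conj(1)]
      = (1/8)[(2) + (-2) + (0) + (0) + (0)] = 0/8 = 0
  <chi_5*chi_1, chi_2> = (1/8)[1*(2)*conj(1) + 1*(-2)*conj(1) + 2*(0)*conj(1) + 2*(0)*conj(-1) + 2*(0)*conj(-1)]
      = (1/8)[(2) + (-2) + (0) + (0) + (0)] = 0/8 = 0
  <chi_5*chi_1, chi_3> = (1/8)[1*(2)*conj(1) + 1*(-2)*conj(1) + 2*(0)*conj(-1) + 2*(0)*conj(1) + 2*(0)*conj(-1)]
      = (1/8)[(2) + (-2) + (0) + (0) + (0)] = 0/8 = 0
  <chi_5*chi_1, chi_4> = (1/8)[1*(2)*conj(1) + 1*(-2)*conj(1) + 2*(0)*conj(-1) + 2*(0)*conj(-1) + 2*(0)*conj(1)]
      = (1/8)[(2) + (-2) + (0) + (0) + (0)] = 0/8 = 0
  <chi_5*chi_1, chi_5> = (1/8)[1*(2)*conj(2) + 1*(-2)*conj(-2) + 2*(0)*conj(0) + 2*(0)*conj(0) + 2*(0)*conj(0)]
      = (1/8)[(4) + (4) + (0) + (0) + (0)] = 8/8 = 1
Hence the multiplicities are chi_5: 1. Dimension check: dim(chi_5)*dim(chi_1) = 2*1 = 2 and sum (mult * dim) = 1*2 = 2.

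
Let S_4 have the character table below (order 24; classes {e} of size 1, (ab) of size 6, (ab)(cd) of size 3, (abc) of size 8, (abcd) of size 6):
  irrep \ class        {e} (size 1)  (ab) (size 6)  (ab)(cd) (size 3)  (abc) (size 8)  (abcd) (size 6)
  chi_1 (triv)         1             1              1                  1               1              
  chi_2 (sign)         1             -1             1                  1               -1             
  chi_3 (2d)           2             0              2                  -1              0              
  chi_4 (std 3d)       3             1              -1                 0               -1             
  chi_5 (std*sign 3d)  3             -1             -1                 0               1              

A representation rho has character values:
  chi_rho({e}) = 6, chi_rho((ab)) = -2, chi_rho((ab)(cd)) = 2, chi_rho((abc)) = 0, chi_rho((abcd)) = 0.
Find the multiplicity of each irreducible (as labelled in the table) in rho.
Multiplicities: chi_1: 0, chi_2: 1, chi_3: 1, chi_4: 0, chi_5: 1.

Solution. Use <chi_rho, chi> = (1/|G|) sum_C |C| * chi_rho(C) * conj(chi(C)) with |G| = 24 for each irreducible chi in the table:
  <chi_rho, chi_1> = (1/24)[1*(6)*conj(1) + 6*(-2)*conj(1) + 3*(2)*conj(1) + 8*(0)*conj(1) + 6*(0)*conj(1)]
      = (1/24)[(6) + (-12) + (6) + (0) + (0)] = 0/24 = 0
  <chi_rho, chi_2> = (1/24)[1*(6)*conj(1) + 6*(-2)*conj(-1) + 3*(2)*conj(1) + 8*(0)*conj(1) + 6*(0)*conj(-1)]
      = (1/24)[(6) + (12) + (6) + (0) + (0)] = 24/24 = 1
  <chi_rho, chi_3> = (1/24)[1*(6)*conj(2) + 6*(-2)*conj(0) + 3*(2)*conj(2) + 8*(0)*conj(-1) + 6*(0)*conj(0)]
      = (1/24)[(12) + (0) + (12) + (0) + (0)] = 24/24 = 1
  <chi_rho, chi_4> = (1/24)[1*(6)*conj(3) + 6*(-2)*conj(1) + 3*(2)*conj(-1) + 8*(0)*conj(0) + 6*(0)*conj(-1)]
      = (1/24)[(18) + (-12) + (-6) + (0) + (0)] = 0/24 = 0
  <chi_rho, chi_5> = (1/24)[1*(6)*conj(3) + 6*(-2)*conj(-1) + 3*(2)*conj(-1) + 8*(0)*conj(0) + 6*(0)*conj(1)]
      = (1/24)[(18) + (12) + (-6) + (0) + (0)] = 24/24 = 1
Dimension check: dim(rho) = sum (mult * dim) = 0*1 + 1*1 + 1*2 + 0*3 + 1*3 = 6 = chi_rho(e) = 6.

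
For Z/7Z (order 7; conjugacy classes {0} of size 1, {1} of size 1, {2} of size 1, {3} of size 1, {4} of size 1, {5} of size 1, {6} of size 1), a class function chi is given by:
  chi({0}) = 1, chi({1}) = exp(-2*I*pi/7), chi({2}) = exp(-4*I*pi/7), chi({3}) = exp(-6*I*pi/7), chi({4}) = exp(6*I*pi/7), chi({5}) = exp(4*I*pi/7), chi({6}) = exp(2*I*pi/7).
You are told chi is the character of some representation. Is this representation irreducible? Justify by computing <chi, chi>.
Irreducible: <chi, chi> = 1.

Justification: <chi, chi> = (1/|G|) sum_C |C| * |chi(C)|^2 = (1/7)[1*|1|^2 + 1*|exp(-2*I*pi/7)|^2 + 1*|exp(-4*I*pi/7)|^2 + 1*|exp(-6*I*pi/7)|^2 + 1*|exp(6*I*pi/7)|^2 + 1*|exp(4*I*pi/7)|^2 + 1*|exp(2*I*pi/7)|^2]
  = (1/7)[(1) + (1) + (1) + (1) + (1) + (1) + (1)] = 7/7 = 1.
(Exp terms are combined using exp(i*s)*conj(exp(i*t)) = exp(i*(s-t)), and sums of them are collapsed using the identity that for every m > 1 the m distinct m-th roots of unity sum to 0, e.g. 1 + exp(2*I*pi/3) + exp(-2*I*pi/3) = 0.)
A character is irreducible iff <chi, chi> = 1, so this representation is irreducible.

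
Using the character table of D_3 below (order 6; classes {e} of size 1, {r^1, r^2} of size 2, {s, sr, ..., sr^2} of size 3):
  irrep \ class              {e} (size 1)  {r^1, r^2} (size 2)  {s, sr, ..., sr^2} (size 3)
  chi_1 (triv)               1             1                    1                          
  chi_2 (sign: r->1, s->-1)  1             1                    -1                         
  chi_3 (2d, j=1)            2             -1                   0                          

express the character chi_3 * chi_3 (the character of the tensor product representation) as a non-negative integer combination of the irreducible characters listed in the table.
chi_3 tensor chi_3 = chi_1 + chi_2 + chi_3 (all other irreducibles have multiplicity 0).

Details: The character of a tensor product is the pointwise product (chi_3 * chi_3)(C) = chi_3(C) * chi_3(C):
  {e}: (2)*(2), {r^1, r^2}: (-1)*(-1), {s, sr, ..., sr^2}: (0)*(0)
so (chi_3 * chi_3) takes values
  {e} -> 4, {r^1, r^2} -> 1, {s, sr, ..., sr^2} -> 0.
Now take the inner product of this character with each irreducible chi from the table, <chi_3*chi_3, chi> = (1/6) sum_C |C| (chi_3*chi_3)(C) conj(chi(C)):
  <chi_3*chi_3, chi_1> = (1/6)[1*(4)*conj(1) + 2*(1)*conj(1) + 3*(0)*conj(1)]
      = (1/6)[(4) + (2) + (0)] = 6/6 = 1
  <chi_3*chi_3, chi_2> = (1/6)[1*(4)*conj(1) + 2*(1)*conj(1) + 3*(0)*conj(-1)]
      = (1/6)[(4) + (2) + (0)] = 6/6 = 1
  <chi_3*chi_3, chi_3> = (1/6)[1*(4)*conj(2) + 2*(1)*conj(-1) + 3*(0)*conj(0)]
      = (1/6)[(8) + (-2) + (0)] = 6/6 = 1
Hence the multiplicities are chi_1: 1, chi_2: 1, chi_3: 1. Dimension check: dim(chi_3)*dim(chi_3) = 2*2 = 4 and sum (mult * dim) = 1*1 + 1*1 + 1*2 = 4.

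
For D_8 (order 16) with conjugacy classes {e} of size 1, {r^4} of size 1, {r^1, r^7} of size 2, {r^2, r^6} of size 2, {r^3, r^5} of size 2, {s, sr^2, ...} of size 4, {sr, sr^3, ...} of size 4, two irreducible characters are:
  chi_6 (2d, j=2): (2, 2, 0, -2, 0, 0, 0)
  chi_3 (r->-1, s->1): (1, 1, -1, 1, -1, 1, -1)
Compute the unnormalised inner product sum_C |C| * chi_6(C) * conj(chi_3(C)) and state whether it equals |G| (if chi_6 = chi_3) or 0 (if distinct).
Sum = 0; so <chi_6, chi_3> = 0 (distinct irreducibles are orthogonal).

Explanation: Compute term by term over conjugacy classes (|C| * chi_6(C) * conj(chi_3(C))):
  1*(2)*conj(1) + 1*(2)*conj(1) + 2*(0)*conj(-1) + 2*(-2)*conj(1) + 2*(0)*conj(-1) + 4*(0)*conj(1) + 4*(0)*conj(-1)
  = (2) + (2) + (0) + (-4) + (0) + (0) + (0)
  = 0.
Dividing by |G| = 16 gives 0/16 = 0, matching the row-orthogonality relation <chi_6, chi_3> = [chi_6 = chi_3].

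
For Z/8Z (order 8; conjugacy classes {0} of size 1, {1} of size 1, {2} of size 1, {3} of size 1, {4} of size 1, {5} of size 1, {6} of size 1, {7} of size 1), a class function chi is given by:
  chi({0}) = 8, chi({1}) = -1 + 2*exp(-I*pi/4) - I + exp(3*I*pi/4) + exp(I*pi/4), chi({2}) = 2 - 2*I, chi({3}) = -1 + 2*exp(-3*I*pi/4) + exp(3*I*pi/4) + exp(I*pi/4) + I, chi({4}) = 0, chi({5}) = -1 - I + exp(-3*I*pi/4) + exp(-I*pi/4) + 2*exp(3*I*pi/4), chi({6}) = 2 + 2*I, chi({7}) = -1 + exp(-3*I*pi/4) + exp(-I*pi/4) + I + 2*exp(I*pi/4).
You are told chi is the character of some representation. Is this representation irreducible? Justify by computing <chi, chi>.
Not irreducible (reducible): <chi, chi> = 12 > 1.

Working: <chi, chi> = (1/|G|) sum_C |C| * |chi(C)|^2 = (1/8)[1*|8|^2 + 1*|-1 + 2*exp(-I*pi/4) - I + exp(3*I*pi/4) + exp(I*pi/4)|^2 + 1*|2 - 2*I|^2 + 1*|-1 + 2*exp(-3*I*pi/4) + exp(3*I*pi/4) + exp(I*pi/4) + I|^2 + 1*|0|^2 + 1*|-1 - I + exp(-3*I*pi/4) + exp(-I*pi/4) + 2*exp(3*I*pi/4)|^2 + 1*|2 + 2*I|^2 + 1*|-1 + exp(-3*I*pi/4) + exp(-I*pi/4) + I + 2*exp(I*pi/4)|^2]
  = (1/8)[(64) + (4 - 2*exp(I*pi/4) - 2*exp(3*I*pi/4) - 4*exp(-I*pi/4)) + (8) + (4 - 4*exp(3*I*pi/4) - 2*exp(-I*pi/4) - 2*exp(-3*I*pi/4)) + (0) + (4 - 4*exp(3*I*pi/4) - 2*exp(-I*pi/4) - 2*exp(-3*I*pi/4)) + (8) + (4 - 2*exp(I*pi/4) - 2*exp(3*I*pi/4) - 4*exp(-I*pi/4))] = 96/8 = 12.
(Exp terms are combined using exp(i*s)*conj(exp(i*t)) = exp(i*(s-t)), and sums of them are collapsed using the identity that for every m > 1 the m distinct m-th roots of unity sum to 0, e.g. 1 + exp(2*I*pi/3) + exp(-2*I*pi/3) = 0.)
A character is irreducible iff <chi, chi> = 1, so this representation is reducible.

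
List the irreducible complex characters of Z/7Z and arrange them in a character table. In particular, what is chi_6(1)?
Character table of Z/7Z (irreps indexed chi_0,...,chi_6 with chi_k(m) = zeta_7^(k*m), zeta_7 = exp(2*pi*i/7)):
  irrep \ class  {0} (size 1)  {1} (size 1)    {2} (size 1)    {3} (size 1)    {4} (size 1)    {5} (size 1)    {6} (size 1)  
  chi_0          1             1               1               1               1               1               1             
  chi_1          1             exp(2*I*pi/7)   exp(4*I*pi/7)   exp(6*I*pi/7)   exp(-6*I*pi/7)  exp(-4*I*pi/7)  exp(-2*I*pi/7)
  chi_2          1             exp(4*I*pi/7)   exp(-6*I*pi/7)  exp(-2*I*pi/7)  exp(2*I*pi/7)   exp(6*I*pi/7)   exp(-4*I*pi/7)
  chi_3          1             exp(6*I*pi/7)   exp(-2*I*pi/7)  exp(4*I*pi/7)   exp(-4*I*pi/7)  exp(2*I*pi/7)   exp(-6*I*pi/7)
  chi_4          1             exp(-6*I*pi/7)  exp(2*I*pi/7)   exp(-4*I*pi/7)  exp(4*I*pi/7)   exp(-2*I*pi/7)  exp(6*I*pi/7) 
  chi_5          1             exp(-4*I*pi/7)  exp(6*I*pi/7)   exp(2*I*pi/7)   exp(-2*I*pi/7)  exp(-6*I*pi/7)  exp(4*I*pi/7) 
  chi_6          1             exp(-2*I*pi/7)  exp(-4*I*pi/7)  exp(-6*I*pi/7)  exp(6*I*pi/7)   exp(4*I*pi/7)   exp(2*I*pi/7) 

Spot check: chi_6(1) = zeta_7^(6*1) = zeta_7^6 = exp(-2*I*pi/7).

Proof sketch: Z/7Z is abelian, so all 7 irreducible complex representations are 1-dimensional. They are given by chi_k(m) = zeta_7^(k*m) for k = 0,...,6. Row orthogonality: sum_m chi_k(m) conj(chi_l(m)) = 7 * [k = l].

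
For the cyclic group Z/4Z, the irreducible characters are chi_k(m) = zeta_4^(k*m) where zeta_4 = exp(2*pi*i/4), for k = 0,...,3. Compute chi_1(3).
chi_1(3) = zeta_4^3 = -I

Working: chi_1(3) = zeta_4^(1*3) = zeta_4^3. Since zeta_4^4 = 1, this equals zeta_4^3 = exp(2*pi*i*3/4) = -I.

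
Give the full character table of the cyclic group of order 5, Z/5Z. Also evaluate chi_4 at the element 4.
Character table of Z/5Z (irreps indexed chi_0,...,chi_4 with chi_k(m) = zeta_5^(k*m), zeta_5 = exp(2*pi*i/5)):
  irrep \ class  {0} (size 1)  {1} (size 1)    {2} (size 1)    {3} (size 1)    {4} (size 1)  
  chi_0          1             1               1               1               1             
  chi_1          1             exp(2*I*pi/5)   exp(4*I*pi/5)   exp(-4*I*pi/5)  exp(-2*I*pi/5)
  chi_2          1             exp(4*I*pi/5)   exp(-2*I*pi/5)  exp(2*I*pi/5)   exp(-4*I*pi/5)
  chi_3          1             exp(-4*I*pi/5)  exp(2*I*pi/5)   exp(-2*I*pi/5)  exp(4*I*pi/5) 
  chi_4          1             exp(-2*I*pi/5)  exp(-4*I*pi/5)  exp(4*I*pi/5)   exp(2*I*pi/5) 

Spot check: chi_4(4) = zeta_5^(4*4) = zeta_5^16 = exp(2*I*pi/5).

Reasoning: Z/5Z is abelian, so all 5 irreducible complex representations are 1-dimensional. They are given by chi_k(m) = zeta_5^(k*m) for k = 0,...,4. Row orthogonality: sum_m chi_k(m) conj(chi_l(m)) = 5 * [k = l].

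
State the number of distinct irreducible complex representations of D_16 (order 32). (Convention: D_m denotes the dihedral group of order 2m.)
11

Reasoning: The number of irreducible complex representations of a finite group equals its number of conjugacy classes. D_16 has 11 conjugacy classes (n/2 + 3 for n even), so D_16 (order 32) has exactly 11 irreducible complex representations.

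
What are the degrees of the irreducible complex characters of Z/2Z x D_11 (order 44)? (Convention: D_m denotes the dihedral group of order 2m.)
Dimensions: 1, 1, 1, 1, 2, 2, 2, 2, 2, 2, 2, 2, 2, 2

Explanation: There are 14 irreducibles (= number of conjugacy classes). Their dimensions d_i satisfy sum d_i^2 = |G| = 44: 1 + 1 + 1 + 1 + 4 + 4 + 4 + 4 + 4 + 4 + 4 + 4 + 4 + 4 = 44. (For the product with Z/2Z: each of the 2 1-dim characters of Z/2Z tensors with each irrep of D_11, giving 2 copies of each D_11-dimension.)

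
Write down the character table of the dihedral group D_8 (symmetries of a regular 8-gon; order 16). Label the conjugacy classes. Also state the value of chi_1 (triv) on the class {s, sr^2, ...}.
Conjugacy classes: {e} of size 1, {r^4} of size 1, {r^1, r^7} of size 2, {r^2, r^6} of size 2, {r^3, r^5} of size 2, {s, sr^2, ...} of size 4, {sr, sr^3, ...} of size 4.
Character table:
  irrep \ class              {e} (size 1)  {r^4} (size 1)  {r^1, r^7} (size 2)  {r^2, r^6} (size 2)  {r^3, r^5} (size 2)  {s, sr^2, ...} (size 4)  {sr, sr^3, ...} (size 4)
  chi_1 (triv)               1             1               1                    1                    1                    1                        1                       
  chi_2 (sign: r->1, s->-1)  1             1               1                    1                    1                    -1                       -1                      
  chi_3 (r->-1, s->1)        1             1               -1                   1                    -1                   1                        -1                      
  chi_4 (r->-1, s->-1)       1             1               -1                   1                    -1                   -1                       1                       
  chi_5 (2d, j=1)            2             -2              sqrt(2)              0                    -sqrt(2)             0                        0                       
  chi_6 (2d, j=2)            2             2               0                    -2                   0                    0                        0                       
  chi_7 (2d, j=3)            2             -2              -sqrt(2)             0                    sqrt(2)              0                        0                       

Spot check: chi_1 (triv) on {s, sr^2, ...} = 1.

Why: D_8 has order 2*8 = 16 with 7 conjugacy classes, hence 7 irreducibles. Sum of squared dims 1 + 1 + 1 + 1 + 4 + 4 + 4 = 16 = |G|. Linear characters come from the abelianisation; the 2-dimensional irreps have character r^k -> 2*cos(2*pi*j*k/8), reflections -> 0.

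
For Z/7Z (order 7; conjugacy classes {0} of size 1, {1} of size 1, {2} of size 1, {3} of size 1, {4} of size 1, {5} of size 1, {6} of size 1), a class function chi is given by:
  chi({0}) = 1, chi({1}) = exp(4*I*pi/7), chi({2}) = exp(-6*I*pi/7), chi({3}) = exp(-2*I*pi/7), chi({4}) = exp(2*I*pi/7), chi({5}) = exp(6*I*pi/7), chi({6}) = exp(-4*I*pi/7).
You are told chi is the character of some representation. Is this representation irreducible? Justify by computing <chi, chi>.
Irreducible: <chi, chi> = 1.

<chi, chi> = (1/|G|) sum_C |C| * |chi(C)|^2 = (1/7)[1*|1|^2 + 1*|exp(4*I*pi/7)|^2 + 1*|exp(-6*I*pi/7)|^2 + 1*|exp(-2*I*pi/7)|^2 + 1*|exp(2*I*pi/7)|^2 + 1*|exp(6*I*pi/7)|^2 + 1*|exp(-4*I*pi/7)|^2]
  = (1/7)[(1) + (1) + (1) + (1) + (1) + (1) + (1)] = 7/7 = 1.
(Exp terms are combined using exp(i*s)*conj(exp(i*t)) = exp(i*(s-t)), and sums of them are collapsed using the identity that for every m > 1 the m distinct m-th roots of unity sum to 0, e.g. 1 + exp(2*I*pi/3) + exp(-2*I*pi/3) = 0.)
A character is irreducible iff <chi, chi> = 1, so this representation is irreducible.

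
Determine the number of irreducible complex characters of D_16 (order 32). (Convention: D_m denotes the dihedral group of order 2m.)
11

Details: The number of irreducible complex representations of a finite group equals its number of conjugacy classes. D_16 has 11 conjugacy classes (n/2 + 3 for n even), so D_16 (order 32) has exactly 11 irreducible complex representations.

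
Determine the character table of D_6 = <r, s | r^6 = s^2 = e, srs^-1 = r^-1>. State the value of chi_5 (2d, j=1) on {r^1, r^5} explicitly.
Conjugacy classes: {e} of size 1, {r^3} of size 1, {r^1, r^5} of size 2, {r^2, r^4} of size 2, {s, sr^2, ...} of size 3, {sr, sr^3, ...} of size 3.
Character table:
  irrep \ class              {e} (size 1)  {r^3} (size 1)  {r^1, r^5} (size 2)  {r^2, r^4} (size 2)  {s, sr^2, ...} (size 3)  {sr, sr^3, ...} (size 3)
  chi_1 (triv)               1             1               1                    1                    1                        1                       
  chi_2 (sign: r->1, s->-1)  1             1               1                    1                    -1                       -1                      
  chi_3 (r->-1, s->1)        1             -1              -1                   1                    1                        -1                      
  chi_4 (r->-1, s->-1)       1             -1              -1                   1                    -1                       1                       
  chi_5 (2d, j=1)            2             -2              1                    -1                   0                        0                       
  chi_6 (2d, j=2)            2             2               -1                   -1                   0                        0                       

Spot check: chi_5 (2d, j=1) on {r^1, r^5} = 1.

Explanation: D_6 has order 2*6 = 12 with 6 conjugacy classes, hence 6 irreducibles. Sum of squared dims 1 + 1 + 1 + 1 + 4 + 4 = 12 = |G|. Linear characters come from the abelianisation; the 2-dimensional irreps have character r^k -> 2*cos(2*pi*j*k/6), reflections -> 0.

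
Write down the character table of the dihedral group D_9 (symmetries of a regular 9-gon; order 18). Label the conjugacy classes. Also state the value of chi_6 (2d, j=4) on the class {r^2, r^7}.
Conjugacy classes: {e} of size 1, {r^1, r^8} of size 2, {r^2, r^7} of size 2, {r^3, r^6} of size 2, {r^4, r^5} of size 2, {s, sr, ..., sr^8} of size 9.
Character table:
  irrep \ class              {e} (size 1)  {r^1, r^8} (size 2)  {r^2, r^7} (size 2)  {r^3, r^6} (size 2)  {r^4, r^5} (size 2)  {s, sr, ..., sr^8} (size 9)
  chi_1 (triv)               1             1                    1                    1                    1                    1                          
  chi_2 (sign: r->1, s->-1)  1             1                    1                    1                    1                    -1                         
  chi_3 (2d, j=1)            2             2*cos(2*pi/9)        2*cos(4*pi/9)        -1                   -2*cos(pi/9)         0                          
  chi_4 (2d, j=2)            2             2*cos(4*pi/9)        -2*cos(pi/9)         -1                   2*cos(2*pi/9)        0                          
  chi_5 (2d, j=3)            2             -1                   -1                   2                    -1                   0                          
  chi_6 (2d, j=4)            2             -2*cos(pi/9)         2*cos(2*pi/9)        -1                   2*cos(4*pi/9)        0                          

Spot check: chi_6 (2d, j=4) on {r^2, r^7} = 2*cos(2*pi/9).

Reasoning: D_9 has order 2*9 = 18 with 6 conjugacy classes, hence 6 irreducibles. Sum of squared dims 1 + 1 + 4 + 4 + 4 + 4 = 18 = |G|. Linear characters come from the abelianisation; the 2-dimensional irreps have character r^k -> 2*cos(2*pi*j*k/9), reflections -> 0.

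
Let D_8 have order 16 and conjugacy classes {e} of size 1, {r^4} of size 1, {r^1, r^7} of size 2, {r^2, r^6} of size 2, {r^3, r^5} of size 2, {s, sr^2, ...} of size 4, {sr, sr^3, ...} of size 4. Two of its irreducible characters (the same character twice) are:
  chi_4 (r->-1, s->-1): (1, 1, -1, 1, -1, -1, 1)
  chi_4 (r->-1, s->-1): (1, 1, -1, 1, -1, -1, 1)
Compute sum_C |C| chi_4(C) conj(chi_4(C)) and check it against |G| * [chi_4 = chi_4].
Sum = 16 = |G| = 16; so <chi_4, chi_4> = 1 (norm-1 confirms irreducibility).

Compute term by term over conjugacy classes (|C| * chi_4(C) * conj(chi_4(C))):
  1*(1)*conj(1) + 1*(1)*conj(1) + 2*(-1)*conj(-1) + 2*(1)*conj(1) + 2*(-1)*conj(-1) + 4*(-1)*conj(-1) + 4*(1)*conj(1)
  = (1) + (1) + (2) + (2) + (2) + (4) + (4)
  = 16.
Dividing by |G| = 16 gives 16/16 = 1, matching the row-orthogonality relation <chi_4, chi_4> = [chi_4 = chi_4].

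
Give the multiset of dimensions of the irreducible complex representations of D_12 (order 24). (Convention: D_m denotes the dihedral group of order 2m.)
Dimensions: 1, 1, 1, 1, 2, 2, 2, 2, 2

There are 9 irreducibles (= number of conjugacy classes). Their dimensions d_i satisfy sum d_i^2 = |G| = 24: 1 + 1 + 1 + 1 + 4 + 4 + 4 + 4 + 4 = 24.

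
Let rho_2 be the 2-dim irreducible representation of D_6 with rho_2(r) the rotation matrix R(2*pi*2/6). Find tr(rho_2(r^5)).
chi_{rho_2}(r^5) = 2*cos(2*pi*2*5/6) = -1

Why: rho_2(r^5) is rotation by angle 2*pi*2*5/6, whose trace is 2*cos(2*pi*2*5/6) = -1.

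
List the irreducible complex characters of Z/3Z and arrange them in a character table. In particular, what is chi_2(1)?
Character table of Z/3Z (irreps indexed chi_0,...,chi_2 with chi_k(m) = zeta_3^(k*m), zeta_3 = exp(2*pi*i/3)):
  irrep \ class  {0} (size 1)  {1} (size 1)    {2} (size 1)  
  chi_0          1             1               1             
  chi_1          1             exp(2*I*pi/3)   exp(-2*I*pi/3)
  chi_2          1             exp(-2*I*pi/3)  exp(2*I*pi/3) 

Spot check: chi_2(1) = zeta_3^(2*1) = zeta_3^2 = exp(-2*I*pi/3).

Solution. Z/3Z is abelian, so all 3 irreducible complex representations are 1-dimensional. They are given by chi_k(m) = zeta_3^(k*m) for k = 0,...,2. Row orthogonality: sum_m chi_k(m) conj(chi_l(m)) = 3 * [k = l].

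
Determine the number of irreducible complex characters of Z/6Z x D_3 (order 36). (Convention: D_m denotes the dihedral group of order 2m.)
18

Argument: The number of irreducible complex representations of a finite group equals its number of conjugacy classes. For a direct product, #classes(G x H) = #classes(G) * #classes(H). Z/6Z has 6 classes (abelian), D_3 has 3 classes, so 6 * 3 = 18, so Z/6Z x D_3 (order 36) has exactly 18 irreducible complex representations.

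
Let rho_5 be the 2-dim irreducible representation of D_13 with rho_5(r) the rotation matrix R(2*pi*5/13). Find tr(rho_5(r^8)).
chi_{rho_5}(r^8) = 2*cos(2*pi*5*8/13) = 2*cos(80*pi/13)

Explanation: rho_5(r^8) is rotation by angle 2*pi*5*8/13, whose trace is 2*cos(2*pi*5*8/13) = 2*cos(80*pi/13).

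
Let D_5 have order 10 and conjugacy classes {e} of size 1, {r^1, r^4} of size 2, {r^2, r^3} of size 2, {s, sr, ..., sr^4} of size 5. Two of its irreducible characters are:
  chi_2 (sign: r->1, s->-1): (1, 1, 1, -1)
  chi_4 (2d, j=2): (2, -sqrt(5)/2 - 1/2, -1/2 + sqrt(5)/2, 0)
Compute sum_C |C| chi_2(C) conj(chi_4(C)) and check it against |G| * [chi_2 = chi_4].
Sum = 0; so <chi_2, chi_4> = 0 (distinct irreducibles are orthogonal).

Justification: Compute term by term over conjugacy classes (|C| * chi_2(C) * conj(chi_4(C))):
  1*(1)*conj(2) + 2*(1)*conj(-sqrt(5)/2 - 1/2) + 2*(1)*conj(-1/2 + sqrt(5)/2) + 5*(-1)*conj(0)
  = (2) + (-sqrt(5) - 1) + (-1 + sqrt(5)) + (0)
  = 0.
Dividing by |G| = 10 gives 0/10 = 0, matching the row-orthogonality relation <chi_2, chi_4> = [chi_2 = chi_4].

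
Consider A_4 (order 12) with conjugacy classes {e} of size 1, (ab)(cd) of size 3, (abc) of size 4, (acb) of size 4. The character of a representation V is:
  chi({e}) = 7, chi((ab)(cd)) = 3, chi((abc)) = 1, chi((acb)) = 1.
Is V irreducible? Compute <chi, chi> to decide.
Not irreducible (reducible): <chi, chi> = 7 > 1.

Details: <chi, chi> = (1/|G|) sum_C |C| * |chi(C)|^2 = (1/12)[1*|7|^2 + 3*|3|^2 + 4*|1|^2 + 4*|1|^2]
  = (1/12)[(49) + (27) + (4) + (4)] = 84/12 = 7.
(Exp terms are combined using exp(i*s)*conj(exp(i*t)) = exp(i*(s-t)), and sums of them are collapsed using the identity that for every m > 1 the m distinct m-th roots of unity sum to 0, e.g. 1 + exp(2*I*pi/3) + exp(-2*I*pi/3) = 0.)
A character is irreducible iff <chi, chi> = 1, so this representation is reducible.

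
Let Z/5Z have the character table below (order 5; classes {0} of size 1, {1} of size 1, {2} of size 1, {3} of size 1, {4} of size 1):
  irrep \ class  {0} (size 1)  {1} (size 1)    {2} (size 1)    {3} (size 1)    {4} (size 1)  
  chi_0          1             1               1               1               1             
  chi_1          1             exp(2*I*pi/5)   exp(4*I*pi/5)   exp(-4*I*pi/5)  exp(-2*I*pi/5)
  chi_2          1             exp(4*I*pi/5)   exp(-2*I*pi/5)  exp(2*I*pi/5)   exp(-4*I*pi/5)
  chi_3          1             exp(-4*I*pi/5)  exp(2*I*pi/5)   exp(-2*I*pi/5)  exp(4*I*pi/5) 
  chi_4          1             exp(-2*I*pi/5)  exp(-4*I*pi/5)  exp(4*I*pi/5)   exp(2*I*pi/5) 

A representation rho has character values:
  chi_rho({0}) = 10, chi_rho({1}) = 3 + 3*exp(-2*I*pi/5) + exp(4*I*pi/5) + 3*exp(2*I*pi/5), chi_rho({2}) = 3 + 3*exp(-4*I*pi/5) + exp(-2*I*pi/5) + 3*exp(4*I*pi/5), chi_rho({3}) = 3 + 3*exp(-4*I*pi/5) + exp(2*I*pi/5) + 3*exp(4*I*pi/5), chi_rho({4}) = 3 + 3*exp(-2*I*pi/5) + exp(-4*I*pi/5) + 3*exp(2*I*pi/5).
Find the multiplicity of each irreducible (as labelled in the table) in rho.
Multiplicities: chi_0: 3, chi_1: 3, chi_2: 1, chi_3: 0, chi_4: 3.

Explanation: Use <chi_rho, chi> = (1/|G|) sum_C |C| * chi_rho(C) * conj(chi(C)) with |G| = 5 for each irreducible chi in the table:
  <chi_rho, chi_0> = (1/5)[1*(10)*conj(1) + 1*(3 + 3*exp(-2*I*pi/5) + exp(4*I*pi/5) + 3*exp(2*I*pi/5))*conj(1) + 1*(3 + 3*exp(-4*I*pi/5) + exp(-2*I*pi/5) + 3*exp(4*I*pi/5))*conj(1) + 1*(3 + 3*exp(-4*I*pi/5) + exp(2*I*pi/5) + 3*exp(4*I*pi/5))*conj(1) + 1*(3 + 3*exp(-2*I*pi/5) + exp(-4*I*pi/5) + 3*exp(2*I*pi/5))*conj(1)]
      = (1/5)[(10) + (3 + 3*exp(-2*I*pi/5) + exp(4*I*pi/5) + 3*exp(2*I*pi/5)) + (3 + 3*exp(-4*I*pi/5) + exp(-2*I*pi/5) + 3*exp(4*I*pi/5)) + (3 + 3*exp(-4*I*pi/5) + exp(2*I*pi/5) + 3*exp(4*I*pi/5)) + (3 + 3*exp(-2*I*pi/5) + exp(-4*I*pi/5) + 3*exp(2*I*pi/5))] = 15/5 = 3
  <chi_rho, chi_1> = (1/5)[1*(10)*conj(1) + 1*(3 + 3*exp(-2*I*pi/5) + exp(4*I*pi/5) + 3*exp(2*I*pi/5))*conj(exp(2*I*pi/5)) + 1*(3 + 3*exp(-4*I*pi/5) + exp(-2*I*pi/5) + 3*exp(4*I*pi/5))*conj(exp(4*I*pi/5)) + 1*(3 + 3*exp(-4*I*pi/5) + exp(2*I*pi/5) + 3*exp(4*I*pi/5))*conj(exp(-4*I*pi/5)) + 1*(3 + 3*exp(-2*I*pi/5) + exp(-4*I*pi/5) + 3*exp(2*I*pi/5))*conj(exp(-2*I*pi/5))]
      = (1/5)[(10) + (3 + 3*exp(-2*I*pi/5) + 3*exp(-4*I*pi/5) + exp(2*I*pi/5)) + (3 + 3*exp(-4*I*pi/5) + exp(4*I*pi/5) + 3*exp(2*I*pi/5)) + (3 + 3*exp(-2*I*pi/5) + exp(-4*I*pi/5) + 3*exp(4*I*pi/5)) + (3 + exp(-2*I*pi/5) + 3*exp(4*I*pi/5) + 3*exp(2*I*pi/5))] = 15/5 = 3
  <chi_rho, chi_2> = (1/5)[1*(10)*conj(1) + 1*(3 + 3*exp(-2*I*pi/5) + exp(4*I*pi/5) + 3*exp(2*I*pi/5))*conj(exp(4*I*pi/5)) + 1*(3 + 3*exp(-4*I*pi/5) + exp(-2*I*pi/5) + 3*exp(4*I*pi/5))*conj(exp(-2*I*pi/5)) + 1*(3 + 3*exp(-4*I*pi/5) + exp(2*I*pi/5) + 3*exp(4*I*pi/5))*conj(exp(2*I*pi/5)) + 1*(3 + 3*exp(-2*I*pi/5) + exp(-4*I*pi/5) + 3*exp(2*I*pi/5))*conj(exp(-4*I*pi/5))]
      = (1/5)[(10) + (1 + 3*exp(-2*I*pi/5) + 3*exp(-4*I*pi/5) + 3*exp(4*I*pi/5)) + (1 + 3*exp(-2*I*pi/5) + 3*exp(-4*I*pi/5) + 3*exp(2*I*pi/5)) + (1 + 3*exp(-2*I*pi/5) + 3*exp(4*I*pi/5) + 3*exp(2*I*pi/5)) + (1 + 3*exp(-4*I*pi/5) + 3*exp(4*I*pi/5) + 3*exp(2*I*pi/5))] = 5/5 = 1
  <chi_rho, chi_3> = (1/5)[1*(10)*conj(1) + 1*(3 + 3*exp(-2*I*pi/5) + exp(4*I*pi/5) + 3*exp(2*I*pi/5))*conj(exp(-4*I*pi/5)) + 1*(3 + 3*exp(-4*I*pi/5) + exp(-2*I*pi/5) + 3*exp(4*I*pi/5))*conj(exp(2*I*pi/5)) + 1*(3 + 3*exp(-4*I*pi/5) + exp(2*I*pi/5) + 3*exp(4*I*pi/5))*conj(exp(-2*I*pi/5)) + 1*(3 + 3*exp(-2*I*pi/5) + exp(-4*I*pi/5) + 3*exp(2*I*pi/5))*conj(exp(4*I*pi/5))]
      = (1/5)[(10) + (3*exp(-4*I*pi/5) + exp(-2*I*pi/5) + 3*exp(4*I*pi/5) + 3*exp(2*I*pi/5)) + (3*exp(-2*I*pi/5) + exp(-4*I*pi/5) + 3*exp(4*I*pi/5) + 3*exp(2*I*pi/5)) + (3*exp(-2*I*pi/5) + 3*exp(-4*I*pi/5) + exp(4*I*pi/5) + 3*exp(2*I*pi/5)) + (3*exp(-2*I*pi/5) + 3*exp(-4*I*pi/5) + exp(2*I*pi/5) + 3*exp(4*I*pi/5))] = 0/5 = 0
  <chi_rho, chi_4> = (1/5)[1*(10)*conj(1) + 1*(3 + 3*exp(-2*I*pi/5) + exp(4*I*pi/5) + 3*exp(2*I*pi/5))*conj(exp(-2*I*pi/5)) + 1*(3 + 3*exp(-4*I*pi/5) + exp(-2*I*pi/5) + 3*exp(4*I*pi/5))*conj(exp(-4*I*pi/5)) + 1*(3 + 3*exp(-4*I*pi/5) + exp(2*I*pi/5) + 3*exp(4*I*pi/5))*conj(exp(4*I*pi/5)) + 1*(3 + 3*exp(-2*I*pi/5) + exp(-4*I*pi/5) + 3*exp(2*I*pi/5))*conj(exp(2*I*pi/5))]
      = (1/5)[(10) + (3 + exp(-4*I*pi/5) + 3*exp(4*I*pi/5) + 3*exp(2*I*pi/5)) + (3 + 3*exp(-2*I*pi/5) + exp(2*I*pi/5) + 3*exp(4*I*pi/5)) + (3 + 3*exp(-4*I*pi/5) + exp(-2*I*pi/5) + 3*exp(2*I*pi/5)) + (3 + 3*exp(-2*I*pi/5) + 3*exp(-4*I*pi/5) + exp(4*I*pi/5))] = 15/5 = 3
(Exp terms are combined using exp(i*s)*conj(exp(i*t)) = exp(i*(s-t)), and sums of them are collapsed using the identity that for every m > 1 the m distinct m-th roots of unity sum to 0, e.g. 1 + exp(2*I*pi/3) + exp(-2*I*pi/3) = 0.)
Dimension check: dim(rho) = sum (mult * dim) = 3*1 + 3*1 + 1*1 + 0*1 + 3*1 = 10 = chi_rho(e) = 10.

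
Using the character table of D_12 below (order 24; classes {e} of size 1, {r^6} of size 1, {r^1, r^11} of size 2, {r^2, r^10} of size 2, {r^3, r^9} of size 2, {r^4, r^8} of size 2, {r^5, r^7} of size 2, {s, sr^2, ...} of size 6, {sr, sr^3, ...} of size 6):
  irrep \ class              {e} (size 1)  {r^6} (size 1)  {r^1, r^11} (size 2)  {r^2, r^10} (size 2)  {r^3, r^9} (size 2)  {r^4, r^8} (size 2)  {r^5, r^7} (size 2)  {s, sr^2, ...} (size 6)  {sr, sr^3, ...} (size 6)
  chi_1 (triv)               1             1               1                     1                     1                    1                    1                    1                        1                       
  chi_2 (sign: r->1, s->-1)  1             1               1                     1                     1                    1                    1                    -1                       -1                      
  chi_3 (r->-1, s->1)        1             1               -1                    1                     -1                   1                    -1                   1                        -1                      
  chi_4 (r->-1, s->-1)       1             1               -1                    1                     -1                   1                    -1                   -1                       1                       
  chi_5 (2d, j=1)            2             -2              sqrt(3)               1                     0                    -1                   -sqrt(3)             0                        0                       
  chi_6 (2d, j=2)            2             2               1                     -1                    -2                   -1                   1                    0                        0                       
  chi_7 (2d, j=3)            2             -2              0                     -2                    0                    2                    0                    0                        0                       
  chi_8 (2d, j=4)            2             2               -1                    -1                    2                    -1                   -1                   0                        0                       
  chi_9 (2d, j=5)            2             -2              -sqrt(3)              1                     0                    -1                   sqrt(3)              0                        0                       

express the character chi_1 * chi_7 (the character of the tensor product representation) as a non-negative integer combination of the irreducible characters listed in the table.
chi_1 tensor chi_7 = chi_7 (all other irreducibles have multiplicity 0).

Details: The character of a tensor product is the pointwise product (chi_1 * chi_7)(C) = chi_1(C) * chi_7(C):
  {e}: (1)*(2), {r^6}: (1)*(-2), {r^1, r^11}: (1)*(0), {r^2, r^10}: (1)*(-2), {r^3, r^9}: (1)*(0), {r^4, r^8}: (1)*(2), {r^5, r^7}: (1)*(0), {s, sr^2, ...}: (1)*(0), {sr, sr^3, ...}: (1)*(0)
so (chi_1 * chi_7) takes values
  {e} -> 2, {r^6} -> -2, {r^1, r^11} -> 0, {r^2, r^10} -> -2, {r^3, r^9} -> 0, {r^4, r^8} -> 2, {r^5, r^7} -> 0, {s, sr^2, ...} -> 0, {sr, sr^3, ...} -> 0.
Now take the inner product of this character with each irreducible chi from the table, <chi_1*chi_7, chi> = (1/24) sum_C |C| (chi_1*chi_7)(C) conj(chi(C)):
  <chi_1*chi_7, chi_1> = (1/24)[1*(2)*conj(1) + 1*(-2)*conj(1) + 2*(0)*conj(1) + 2*(-2)*conj(1) + 2*(0)*conj(1) + 2*(2)*conj(1) + 2*(0)*conj(1) + 6*(0)*conj(1) + 6*(0)*conj(1)]
      = (1/24)[(2) + (-2) + (0) + (-4) + (0) + (4) + (0) + (0) + (0)] = 0/24 = 0
  <chi_1*chi_7, chi_2> = (1/24)[1*(2)*conj(1) + 1*(-2)*conj(1) + 2*(0)*conj(1) + 2*(-2)*conj(1) + 2*(0)*conj(1) + 2*(2)*conj(1) + 2*(0)*conj(1) + 6*(0)*conj(-1) + 6*(0)*conj(-1)]
      = (1/24)[(2) + (-2) + (0) + (-4) + (0) + (4) + (0) + (0) + (0)] = 0/24 = 0
  <chi_1*chi_7, chi_3> = (1/24)[1*(2)*conj(1) + 1*(-2)*conj(1) + 2*(0)*conj(-1) + 2*(-2)*conj(1) + 2*(0)*conj(-1) + 2*(2)*conj(1) + 2*(0)*conj(-1) + 6*(0)*conj(1) + 6*(0)*conj(-1)]
      = (1/24)[(2) + (-2) + (0) + (-4) + (0) + (4) + (0) + (0) + (0)] = 0/24 = 0
  <chi_1*chi_7, chi_4> = (1/24)[1*(2)*conj(1) + 1*(-2)*conj(1) + 2*(0)*conj(-1) + 2*(-2)*conj(1) + 2*(0)*conj(-1) + 2*(2)*conj(1) + 2*(0)*conj(-1) + 6*(0)*conj(-1) + 6*(0)*conj(1)]
      = (1/24)[(2) + (-2) + (0) + (-4) + (0) + (4) + (0) + (0) + (0)] = 0/24 = 0
  <chi_1*chi_7, chi_5> = (1/24)[1*(2)*conj(2) + 1*(-2)*conj(-2) + 2*(0)*conj(sqrt(3)) + 2*(-2)*conj(1) + 2*(0)*conj(0) + 2*(2)*conj(-1) + 2*(0)*conj(-sqrt(3)) + 6*(0)*conj(0) + 6*(0)*conj(0)]
      = (1/24)[(4) + (4) + (0) + (-4) + (0) + (-4) + (0) + (0) + (0)] = 0/24 = 0
  <chi_1*chi_7, chi_6> = (1/24)[1*(2)*conj(2) + 1*(-2)*conj(2) + 2*(0)*conj(1) + 2*(-2)*conj(-1) + 2*(0)*conj(-2) + 2*(2)*conj(-1) + 2*(0)*conj(1) + 6*(0)*conj(0) + 6*(0)*conj(0)]
      = (1/24)[(4) + (-4) + (0) + (4) + (0) + (-4) + (0) + (0) + (0)] = 0/24 = 0
  <chi_1*chi_7, chi_7> = (1/24)[1*(2)*conj(2) + 1*(-2)*conj(-2) + 2*(0)*conj(0) + 2*(-2)*conj(-2) + 2*(0)*conj(0) + 2*(2)*conj(2) + 2*(0)*conj(0) + 6*(0)*conj(0) + 6*(0)*conj(0)]
      = (1/24)[(4) + (4) + (0) + (8) + (0) + (8) + (0) + (0) + (0)] = 24/24 = 1
  <chi_1*chi_7, chi_8> = (1/24)[1*(2)*conj(2) + 1*(-2)*conj(2) + 2*(0)*conj(-1) + 2*(-2)*conj(-1) + 2*(0)*conj(2) + 2*(2)*conj(-1) + 2*(0)*conj(-1) + 6*(0)*conj(0) + 6*(0)*conj(0)]
      = (1/24)[(4) + (-4) + (0) + (4) + (0) + (-4) + (0) + (0) + (0)] = 0/24 = 0
  <chi_1*chi_7, chi_9> = (1/24)[1*(2)*conj(2) + 1*(-2)*conj(-2) + 2*(0)*conj(-sqrt(3)) + 2*(-2)*conj(1) + 2*(0)*conj(0) + 2*(2)*conj(-1) + 2*(0)*conj(sqrt(3)) + 6*(0)*conj(0) + 6*(0)*conj(0)]
      = (1/24)[(4) + (4) + (0) + (-4) + (0) + (-4) + (0) + (0) + (0)] = 0/24 = 0
Hence the multiplicities are chi_7: 1. Dimension check: dim(chi_1)*dim(chi_7) = 1*2 = 2 and sum (mult * dim) = 1*2 = 2.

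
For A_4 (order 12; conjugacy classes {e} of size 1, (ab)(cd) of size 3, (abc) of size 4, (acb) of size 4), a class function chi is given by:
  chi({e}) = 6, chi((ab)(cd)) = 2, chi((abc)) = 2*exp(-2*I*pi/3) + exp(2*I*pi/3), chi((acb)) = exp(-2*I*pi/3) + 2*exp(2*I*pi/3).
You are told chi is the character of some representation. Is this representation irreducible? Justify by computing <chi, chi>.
Not irreducible (reducible): <chi, chi> = 6 > 1.

Argument: <chi, chi> = (1/|G|) sum_C |C| * |chi(C)|^2 = (1/12)[1*|6|^2 + 3*|2|^2 + 4*|2*exp(-2*I*pi/3) + exp(2*I*pi/3)|^2 + 4*|exp(-2*I*pi/3) + 2*exp(2*I*pi/3)|^2]
  = (1/12)[(36) + (12) + (12) + (12)] = 72/12 = 6.
(Exp terms are combined using exp(i*s)*conj(exp(i*t)) = exp(i*(s-t)), and sums of them are collapsed using the identity that for every m > 1 the m distinct m-th roots of unity sum to 0, e.g. 1 + exp(2*I*pi/3) + exp(-2*I*pi/3) = 0.)
A character is irreducible iff <chi, chi> = 1, so this representation is reducible.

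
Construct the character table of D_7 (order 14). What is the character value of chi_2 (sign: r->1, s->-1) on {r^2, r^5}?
Conjugacy classes: {e} of size 1, {r^1, r^6} of size 2, {r^2, r^5} of size 2, {r^3, r^4} of size 2, {s, sr, ..., sr^6} of size 7.
Character table:
  irrep \ class              {e} (size 1)  {r^1, r^6} (size 2)  {r^2, r^5} (size 2)  {r^3, r^4} (size 2)  {s, sr, ..., sr^6} (size 7)
  chi_1 (triv)               1             1                    1                    1                    1                          
  chi_2 (sign: r->1, s->-1)  1             1                    1                    1                    -1                         
  chi_3 (2d, j=1)            2             2*cos(2*pi/7)        -2*cos(3*pi/7)       -2*cos(pi/7)         0                          
  chi_4 (2d, j=2)            2             -2*cos(3*pi/7)       -2*cos(pi/7)         2*cos(2*pi/7)        0                          
  chi_5 (2d, j=3)            2             -2*cos(pi/7)         2*cos(2*pi/7)        -2*cos(3*pi/7)       0                          

Spot check: chi_2 (sign: r->1, s->-1) on {r^2, r^5} = 1.

Explanation: D_7 has order 2*7 = 14 with 5 conjugacy classes, hence 5 irreducibles. Sum of squared dims 1 + 1 + 4 + 4 + 4 = 14 = |G|. Linear characters come from the abelianisation; the 2-dimensional irreps have character r^k -> 2*cos(2*pi*j*k/7), reflections -> 0.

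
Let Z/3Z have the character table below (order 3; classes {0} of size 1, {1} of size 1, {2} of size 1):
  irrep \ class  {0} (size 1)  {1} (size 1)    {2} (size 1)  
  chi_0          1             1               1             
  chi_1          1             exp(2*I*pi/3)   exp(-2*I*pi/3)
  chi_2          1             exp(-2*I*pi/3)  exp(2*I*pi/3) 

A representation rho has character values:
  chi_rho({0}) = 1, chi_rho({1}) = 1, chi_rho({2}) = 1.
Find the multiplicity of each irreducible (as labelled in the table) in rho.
Multiplicities: chi_0: 1, chi_1: 0, chi_2: 0.

Proof sketch: Use <chi_rho, chi> = (1/|G|) sum_C |C| * chi_rho(C) * conj(chi(C)) with |G| = 3 for each irreducible chi in the table:
  <chi_rho, chi_0> = (1/3)[1*(1)*conj(1) + 1*(1)*conj(1) + 1*(1)*conj(1)]
      = (1/3)[(1) + (1) + (1)] = 3/3 = 1
  <chi_rho, chi_1> = (1/3)[1*(1)*conj(1) + 1*(1)*conj(exp(2*I*pi/3)) + 1*(1)*conj(exp(-2*I*pi/3))]
      = (1/3)[(1) + (exp(-2*I*pi/3)) + (exp(2*I*pi/3))] = 0/3 = 0
  <chi_rho, chi_2> = (1/3)[1*(1)*conj(1) + 1*(1)*conj(exp(-2*I*pi/3)) + 1*(1)*conj(exp(2*I*pi/3))]
      = (1/3)[(1) + (exp(2*I*pi/3)) + (exp(-2*I*pi/3))] = 0/3 = 0
(Exp terms are combined using exp(i*s)*conj(exp(i*t)) = exp(i*(s-t)), and sums of them are collapsed using the identity that for every m > 1 the m distinct m-th roots of unity sum to 0, e.g. 1 + exp(2*I*pi/3) + exp(-2*I*pi/3) = 0.)
Dimension check: dim(rho) = sum (mult * dim) = 1*1 + 0*1 + 0*1 = 1 = chi_rho(e) = 1.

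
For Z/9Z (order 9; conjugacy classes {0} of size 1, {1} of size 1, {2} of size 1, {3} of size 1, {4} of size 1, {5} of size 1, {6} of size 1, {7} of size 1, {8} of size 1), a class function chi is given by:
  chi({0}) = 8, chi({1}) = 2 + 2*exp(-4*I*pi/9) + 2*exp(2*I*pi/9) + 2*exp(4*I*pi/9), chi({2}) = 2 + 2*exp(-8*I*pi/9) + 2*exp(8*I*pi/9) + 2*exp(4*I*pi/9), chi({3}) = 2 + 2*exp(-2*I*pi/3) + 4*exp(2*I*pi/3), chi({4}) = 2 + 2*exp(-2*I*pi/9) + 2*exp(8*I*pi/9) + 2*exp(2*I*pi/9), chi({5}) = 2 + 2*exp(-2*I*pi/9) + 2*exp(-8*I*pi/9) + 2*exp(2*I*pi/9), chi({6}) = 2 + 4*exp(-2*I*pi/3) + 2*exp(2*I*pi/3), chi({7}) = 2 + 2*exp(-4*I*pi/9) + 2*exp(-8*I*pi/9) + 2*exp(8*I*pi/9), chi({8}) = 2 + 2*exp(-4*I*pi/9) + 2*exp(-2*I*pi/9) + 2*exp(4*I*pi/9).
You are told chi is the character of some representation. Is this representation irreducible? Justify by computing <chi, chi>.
Not irreducible (reducible): <chi, chi> = 16 > 1.

Argument: <chi, chi> = (1/|G|) sum_C |C| * |chi(C)|^2 = (1/9)[1*|8|^2 + 1*|2 + 2*exp(-4*I*pi/9) + 2*exp(2*I*pi/9) + 2*exp(4*I*pi/9)|^2 + 1*|2 + 2*exp(-8*I*pi/9) + 2*exp(8*I*pi/9) + 2*exp(4*I*pi/9)|^2 + 1*|2 + 2*exp(-2*I*pi/3) + 4*exp(2*I*pi/3)|^2 + 1*|2 + 2*exp(-2*I*pi/9) + 2*exp(8*I*pi/9) + 2*exp(2*I*pi/9)|^2 + 1*|2 + 2*exp(-2*I*pi/9) + 2*exp(-8*I*pi/9) + 2*exp(2*I*pi/9)|^2 + 1*|2 + 4*exp(-2*I*pi/3) + 2*exp(2*I*pi/3)|^2 + 1*|2 + 2*exp(-4*I*pi/9) + 2*exp(-8*I*pi/9) + 2*exp(8*I*pi/9)|^2 + 1*|2 + 2*exp(-4*I*pi/9) + 2*exp(-2*I*pi/9) + 2*exp(4*I*pi/9)|^2]
  = (1/9)[(64) + (16 + 8*exp(-4*I*pi/9) + 8*exp(-2*I*pi/9) + 4*exp(-2*I*pi/3) + 4*exp(-8*I*pi/9) + 4*exp(8*I*pi/9) + 4*exp(2*I*pi/3) + 8*exp(2*I*pi/9) + 8*exp(4*I*pi/9)) + (16 + 8*exp(-4*I*pi/9) + 4*exp(-2*I*pi/3) + 8*exp(-8*I*pi/9) + 4*exp(-2*I*pi/9) + 4*exp(2*I*pi/9) + 8*exp(8*I*pi/9) + 4*exp(2*I*pi/3) + 8*exp(4*I*pi/9)) + (4) + (16 + 8*exp(-2*I*pi/9) + 4*exp(-4*I*pi/9) + 4*exp(-2*I*pi/3) + 8*exp(-8*I*pi/9) + 8*exp(8*I*pi/9) + 4*exp(2*I*pi/3) + 4*exp(4*I*pi/9) + 8*exp(2*I*pi/9)) + (16 + 8*exp(-2*I*pi/9) + 4*exp(-4*I*pi/9) + 4*exp(-2*I*pi/3) + 8*exp(-8*I*pi/9) + 8*exp(8*I*pi/9) + 4*exp(2*I*pi/3) + 4*exp(4*I*pi/9) + 8*exp(2*I*pi/9)) + (4) + (16 + 8*exp(-4*I*pi/9) + 4*exp(-2*I*pi/3) + 8*exp(-8*I*pi/9) + 4*exp(-2*I*pi/9) + 4*exp(2*I*pi/9) + 8*exp(8*I*pi/9) + 4*exp(2*I*pi/3) + 8*exp(4*I*pi/9)) + (16 + 8*exp(-4*I*pi/9) + 8*exp(-2*I*pi/9) + 4*exp(-2*I*pi/3) + 4*exp(-8*I*pi/9) + 4*exp(8*I*pi/9) + 4*exp(2*I*pi/3) + 8*exp(2*I*pi/9) + 8*exp(4*I*pi/9))] = 144/9 = 16.
(Exp terms are combined using exp(i*s)*conj(exp(i*t)) = exp(i*(s-t)), and sums of them are collapsed using the identity that for every m > 1 the m distinct m-th roots of unity sum to 0, e.g. 1 + exp(2*I*pi/3) + exp(-2*I*pi/3) = 0.)
A character is irreducible iff <chi, chi> = 1, so this representation is reducible.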